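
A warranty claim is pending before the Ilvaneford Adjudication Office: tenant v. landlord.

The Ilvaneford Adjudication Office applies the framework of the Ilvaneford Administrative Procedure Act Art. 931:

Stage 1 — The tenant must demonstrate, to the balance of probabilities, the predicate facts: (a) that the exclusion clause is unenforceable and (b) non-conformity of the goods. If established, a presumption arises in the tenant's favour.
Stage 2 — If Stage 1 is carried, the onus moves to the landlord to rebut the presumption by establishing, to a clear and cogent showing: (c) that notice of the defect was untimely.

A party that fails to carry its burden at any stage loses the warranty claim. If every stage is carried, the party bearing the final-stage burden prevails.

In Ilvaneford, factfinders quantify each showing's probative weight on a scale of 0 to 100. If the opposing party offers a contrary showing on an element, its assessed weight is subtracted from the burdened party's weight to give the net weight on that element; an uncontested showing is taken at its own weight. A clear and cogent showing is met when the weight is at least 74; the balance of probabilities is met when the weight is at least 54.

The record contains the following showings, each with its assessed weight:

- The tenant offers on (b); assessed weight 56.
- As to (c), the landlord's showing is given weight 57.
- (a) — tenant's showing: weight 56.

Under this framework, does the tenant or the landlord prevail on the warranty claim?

Stage 1 (tenant, the balance of probabilities, weight is at least 54): (a) 56 ≥ 54 — meets; (b) 56 ≥ 54 — meets.
  Stage 1 is satisfied; the onus moves to the landlord.
Stage 2 (landlord, a clear and cogent showing, weight is at least 74): (c) 57 < 74 — fails.
  Stage 2 not carried; the landlord fails its burden.
The tenant prevails.

tenant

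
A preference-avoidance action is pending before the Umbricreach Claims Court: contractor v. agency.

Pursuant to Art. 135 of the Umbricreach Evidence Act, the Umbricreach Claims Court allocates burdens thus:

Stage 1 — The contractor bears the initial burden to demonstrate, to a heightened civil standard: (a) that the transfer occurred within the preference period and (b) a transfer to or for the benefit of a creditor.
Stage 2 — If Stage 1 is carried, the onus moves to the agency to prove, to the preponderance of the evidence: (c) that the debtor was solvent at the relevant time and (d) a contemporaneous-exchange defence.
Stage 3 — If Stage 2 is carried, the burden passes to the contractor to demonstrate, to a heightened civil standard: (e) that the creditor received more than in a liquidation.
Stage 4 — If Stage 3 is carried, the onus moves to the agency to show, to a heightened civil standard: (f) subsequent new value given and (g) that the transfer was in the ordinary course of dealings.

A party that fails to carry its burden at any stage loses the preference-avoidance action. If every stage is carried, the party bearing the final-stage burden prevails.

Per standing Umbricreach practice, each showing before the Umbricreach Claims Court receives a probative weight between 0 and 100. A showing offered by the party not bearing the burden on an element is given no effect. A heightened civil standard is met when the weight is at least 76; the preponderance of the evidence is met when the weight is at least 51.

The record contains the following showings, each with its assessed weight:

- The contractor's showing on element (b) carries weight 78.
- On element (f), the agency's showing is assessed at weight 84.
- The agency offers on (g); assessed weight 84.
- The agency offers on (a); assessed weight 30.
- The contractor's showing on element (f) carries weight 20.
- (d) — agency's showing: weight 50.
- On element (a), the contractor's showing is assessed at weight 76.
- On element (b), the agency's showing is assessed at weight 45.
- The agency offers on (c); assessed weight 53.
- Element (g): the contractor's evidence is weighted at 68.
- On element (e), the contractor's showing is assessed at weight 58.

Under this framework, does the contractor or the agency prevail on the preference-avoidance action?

Stage 1 — burden on contractor; standard: a heightened civil standard (weight is at least 76).
    (a): 76 (agency's 30 disregarded) ≥ 76 [met]
    (b): 78 (agency's 45 disregarded) ≥ 76 [met]
  The contractor carries Stage 1; the agency now bears the burden.
Stage 2 — burden on agency; standard: the preponderance of the evidence (weight is at least 51).
    (c): 53 ≥ 51 [met]
    (d): 50 < 51 [not met]
  Stage 2 not carried; the agency fails its burden.
So the contractor prevails.

contractor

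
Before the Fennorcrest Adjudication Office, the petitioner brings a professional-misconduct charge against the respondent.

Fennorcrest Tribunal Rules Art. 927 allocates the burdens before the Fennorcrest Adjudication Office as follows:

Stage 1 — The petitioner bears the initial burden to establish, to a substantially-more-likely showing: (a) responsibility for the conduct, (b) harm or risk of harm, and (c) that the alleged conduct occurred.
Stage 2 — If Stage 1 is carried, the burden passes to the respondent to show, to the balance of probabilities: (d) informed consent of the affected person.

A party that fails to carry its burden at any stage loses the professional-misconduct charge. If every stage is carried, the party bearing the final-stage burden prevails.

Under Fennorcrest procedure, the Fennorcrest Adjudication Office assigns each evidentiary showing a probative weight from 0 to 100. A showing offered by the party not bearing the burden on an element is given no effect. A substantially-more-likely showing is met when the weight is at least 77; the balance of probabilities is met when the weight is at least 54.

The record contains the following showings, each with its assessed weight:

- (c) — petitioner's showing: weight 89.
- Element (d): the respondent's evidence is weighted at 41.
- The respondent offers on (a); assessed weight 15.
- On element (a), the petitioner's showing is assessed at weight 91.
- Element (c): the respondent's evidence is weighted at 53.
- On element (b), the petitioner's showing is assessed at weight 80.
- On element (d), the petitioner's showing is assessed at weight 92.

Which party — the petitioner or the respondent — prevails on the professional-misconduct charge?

At Stage 1 the petitioner must meet a substantially-more-likely showing (weight is at least 77): on (a) the weight is 91 (the respondent's 15 is given no effect), which does reach 77, so (a) meets the standard; on (b) the weight is 80, ≥ 77, so (b) meets the standard; on (c) the weight is 89 (the respondent's 53 is given no effect), which does reach 77, so (c) meets the standard.
  Stage 1 is satisfied; the onus moves to the respondent.
At Stage 2 the respondent must meet the balance of probabilities (weight is at least 54): on (d) the weight is 41 (the petitioner's 92 is given no effect), < 54, so (d) does not meet the standard.
  Stage 2 not carried; the respondent fails its burden.
So the petitioner prevails.

petitioner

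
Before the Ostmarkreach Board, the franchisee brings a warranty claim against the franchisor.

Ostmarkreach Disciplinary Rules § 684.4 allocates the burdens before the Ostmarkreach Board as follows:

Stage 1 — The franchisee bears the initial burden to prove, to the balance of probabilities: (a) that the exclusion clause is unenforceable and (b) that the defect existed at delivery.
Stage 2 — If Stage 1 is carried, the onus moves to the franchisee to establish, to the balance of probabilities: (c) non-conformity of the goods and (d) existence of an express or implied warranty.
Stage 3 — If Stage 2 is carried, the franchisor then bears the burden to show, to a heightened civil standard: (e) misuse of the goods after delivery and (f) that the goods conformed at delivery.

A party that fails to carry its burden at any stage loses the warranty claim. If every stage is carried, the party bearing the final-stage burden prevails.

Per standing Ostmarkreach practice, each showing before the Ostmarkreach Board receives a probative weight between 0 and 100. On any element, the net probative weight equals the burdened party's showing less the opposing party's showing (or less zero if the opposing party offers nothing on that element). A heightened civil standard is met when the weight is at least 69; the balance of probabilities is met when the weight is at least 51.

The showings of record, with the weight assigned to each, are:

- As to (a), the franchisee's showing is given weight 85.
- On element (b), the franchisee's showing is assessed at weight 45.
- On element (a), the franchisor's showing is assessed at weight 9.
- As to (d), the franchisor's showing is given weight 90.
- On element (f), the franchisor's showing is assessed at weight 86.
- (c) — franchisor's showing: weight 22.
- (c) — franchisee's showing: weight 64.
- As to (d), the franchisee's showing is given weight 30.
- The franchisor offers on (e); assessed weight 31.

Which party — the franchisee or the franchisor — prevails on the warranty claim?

Stage 1 — burden on franchisee; standard: the balance of probabilities (weight is at least 51).
    (a): 85 − 9 = 76 ≥ 51 [met]
    (b): 45 < 51 [not met]
  The franchisee does not carry Stage 1.
The franchisor prevails.

franchisor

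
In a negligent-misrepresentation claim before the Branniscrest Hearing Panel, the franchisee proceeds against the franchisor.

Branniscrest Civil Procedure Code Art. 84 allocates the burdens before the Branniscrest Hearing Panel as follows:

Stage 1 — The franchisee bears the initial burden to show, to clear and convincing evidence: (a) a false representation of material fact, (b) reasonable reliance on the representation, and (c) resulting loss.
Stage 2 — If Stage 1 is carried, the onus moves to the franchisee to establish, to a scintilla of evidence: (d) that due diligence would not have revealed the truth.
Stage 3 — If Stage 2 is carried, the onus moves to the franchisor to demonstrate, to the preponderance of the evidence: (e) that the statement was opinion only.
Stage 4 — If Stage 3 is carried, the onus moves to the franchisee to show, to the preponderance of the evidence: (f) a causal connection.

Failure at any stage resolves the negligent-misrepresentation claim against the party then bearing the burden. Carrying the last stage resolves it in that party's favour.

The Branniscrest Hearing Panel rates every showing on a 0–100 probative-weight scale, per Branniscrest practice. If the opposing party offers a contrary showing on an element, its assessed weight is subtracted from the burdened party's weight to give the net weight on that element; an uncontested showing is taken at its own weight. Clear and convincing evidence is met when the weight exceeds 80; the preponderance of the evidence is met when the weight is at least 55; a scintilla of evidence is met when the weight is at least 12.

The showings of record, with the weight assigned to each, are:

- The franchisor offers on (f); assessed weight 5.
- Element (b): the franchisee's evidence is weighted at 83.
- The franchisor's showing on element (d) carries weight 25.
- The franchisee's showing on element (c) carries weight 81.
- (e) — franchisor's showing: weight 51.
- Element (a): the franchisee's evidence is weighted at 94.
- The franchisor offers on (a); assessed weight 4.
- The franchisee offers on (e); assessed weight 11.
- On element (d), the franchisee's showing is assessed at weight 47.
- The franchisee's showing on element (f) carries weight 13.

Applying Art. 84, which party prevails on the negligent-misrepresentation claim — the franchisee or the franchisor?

franchisee

At Stage 1 the franchisee must meet clear and convincing evidence (weight exceeds 80): on (a) the weight is 94 less the opposing 4 gives net 90, > 80, so (a) meets the standard; on (b) the weight is 83, > 80, so (b) meets the standard; on (c) the weight is 81, which does exceed 80, so (c) meets the standard.
  Stage 1 carried; the burden remains with the franchisee.
At Stage 2 the franchisee must meet a scintilla of evidence (weight is at least 12): on (d) the weight is 47 less the opposing 25 gives net 22, which does reach 12, so (d) meets the standard.
  Stage 2 is satisfied; the onus moves to the franchisor.
At Stage 3 the franchisor must meet the preponderance of the evidence (weight is at least 55): on (e) the weight is 51 less the opposing 11 gives net 40, < 55, so (e) does not meet the standard.
  Not every element is met, so the franchisor fails to carry Stage 3.
So the franchisee prevails.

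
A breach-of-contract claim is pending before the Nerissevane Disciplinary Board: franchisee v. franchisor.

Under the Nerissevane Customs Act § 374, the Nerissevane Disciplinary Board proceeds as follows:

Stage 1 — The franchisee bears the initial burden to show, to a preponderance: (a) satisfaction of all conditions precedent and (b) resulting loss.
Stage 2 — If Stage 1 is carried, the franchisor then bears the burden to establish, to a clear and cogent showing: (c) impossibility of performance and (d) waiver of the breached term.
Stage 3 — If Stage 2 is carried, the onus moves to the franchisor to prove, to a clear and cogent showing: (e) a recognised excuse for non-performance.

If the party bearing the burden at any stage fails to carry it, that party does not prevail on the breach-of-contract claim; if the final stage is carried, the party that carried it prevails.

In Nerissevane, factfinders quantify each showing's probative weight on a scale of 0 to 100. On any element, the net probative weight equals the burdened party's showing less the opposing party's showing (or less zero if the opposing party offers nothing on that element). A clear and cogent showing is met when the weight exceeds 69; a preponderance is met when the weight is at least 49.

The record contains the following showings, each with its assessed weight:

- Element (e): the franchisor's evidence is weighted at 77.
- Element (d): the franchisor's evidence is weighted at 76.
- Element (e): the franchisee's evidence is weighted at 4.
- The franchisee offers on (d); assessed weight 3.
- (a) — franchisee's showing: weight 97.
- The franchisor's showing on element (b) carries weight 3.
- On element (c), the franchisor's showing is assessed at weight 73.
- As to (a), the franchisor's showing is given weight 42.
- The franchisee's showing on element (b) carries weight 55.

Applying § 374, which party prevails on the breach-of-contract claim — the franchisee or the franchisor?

Stage 1 (franchisee, a preponderance, weight is at least 49): (a) net 97−42=55 ≥ 49 — meets; (b) net 55−3=52 ≥ 49 — meets.
  All elements met. The burden passes to the franchisor.
Stage 2 (franchisor, a clear and cogent showing, weight exceeds 69): (c) 73 > 69 — meets; (d) net 76−3=73 > 69 — meets.
  All elements met. The franchisor retains the burden for Stage 3.
Stage 3 (franchisor, a clear and cogent showing, weight exceeds 69): (e) net 77−4=73 > 69 — meets.
  Stage 3 carried; the final stage is satisfied.
With every stage satisfied, the franchisor prevails.

franchisor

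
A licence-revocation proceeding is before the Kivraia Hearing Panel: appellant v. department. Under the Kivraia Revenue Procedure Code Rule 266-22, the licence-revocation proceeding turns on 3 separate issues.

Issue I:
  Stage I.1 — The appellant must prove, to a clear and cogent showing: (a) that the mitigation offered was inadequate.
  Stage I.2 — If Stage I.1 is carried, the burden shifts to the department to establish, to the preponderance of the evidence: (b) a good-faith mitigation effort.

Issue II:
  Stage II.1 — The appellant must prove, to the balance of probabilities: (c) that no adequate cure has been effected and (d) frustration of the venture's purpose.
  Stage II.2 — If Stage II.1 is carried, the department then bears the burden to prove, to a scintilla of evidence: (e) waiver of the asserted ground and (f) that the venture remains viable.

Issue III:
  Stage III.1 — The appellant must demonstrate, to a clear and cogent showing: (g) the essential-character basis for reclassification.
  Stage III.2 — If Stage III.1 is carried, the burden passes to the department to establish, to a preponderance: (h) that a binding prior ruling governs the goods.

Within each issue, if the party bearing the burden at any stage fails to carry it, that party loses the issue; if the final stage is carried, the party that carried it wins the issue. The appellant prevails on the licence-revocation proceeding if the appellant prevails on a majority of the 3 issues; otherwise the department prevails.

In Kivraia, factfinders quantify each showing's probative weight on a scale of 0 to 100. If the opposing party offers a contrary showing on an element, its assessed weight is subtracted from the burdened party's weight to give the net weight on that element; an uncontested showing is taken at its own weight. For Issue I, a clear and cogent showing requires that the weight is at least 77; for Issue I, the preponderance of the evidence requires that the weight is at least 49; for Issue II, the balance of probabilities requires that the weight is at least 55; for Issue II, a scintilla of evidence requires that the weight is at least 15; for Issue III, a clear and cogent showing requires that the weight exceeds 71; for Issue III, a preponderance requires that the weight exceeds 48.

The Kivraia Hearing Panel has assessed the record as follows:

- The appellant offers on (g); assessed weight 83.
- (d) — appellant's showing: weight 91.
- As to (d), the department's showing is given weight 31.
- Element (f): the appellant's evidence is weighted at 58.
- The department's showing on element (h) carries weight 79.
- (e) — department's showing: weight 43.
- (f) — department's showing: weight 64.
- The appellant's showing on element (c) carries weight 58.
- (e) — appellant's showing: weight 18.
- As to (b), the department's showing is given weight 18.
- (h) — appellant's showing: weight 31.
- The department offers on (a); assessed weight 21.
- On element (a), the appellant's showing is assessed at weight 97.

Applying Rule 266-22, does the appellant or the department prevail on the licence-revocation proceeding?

appellant

— Issue I —
At Stage I.1 the appellant must meet a clear and cogent showing (weight is at least 77): on (a) the weight is 97 less the opposing 21 gives net 76, which does not reach 77, so (a) does not meet the standard.
  Stage I.1 not carried; the appellant fails its burden.
The analysis ends at Stage I.1; the department prevails on this issue.
— Issue II —
Stage II.1 — burden on appellant; standard: the balance of probabilities (weight is at least 55).
    (c): 58 ≥ 55 [met]
    (d): 91 − 31 = 60 ≥ 55 [met]
  Stage II.1 is satisfied; the onus moves to the department.
Stage II.2 — burden on department; standard: a scintilla of evidence (weight is at least 15).
    (e): 43 − 18 = 25 ≥ 15 [met]
    (f): 64 − 58 = 6 < 15 [not met]
  The department does not carry Stage II.2.
So the appellant prevails on this issue.
— Issue III —
Stage III.1 (appellant, a clear and cogent showing, weight exceeds 71): (g) 83 > 71 — meets.
  Stage III.1 is satisfied; the onus moves to the department.
Stage III.2 (department, a preponderance, weight exceeds 48): (h) net 79−31=48 ≤ 48 — fails.
  Stage III.2 not carried; the department fails its burden.
The analysis ends at Stage III.2; the appellant prevails on this issue.
Per-issue: Issue I → department; Issue II → appellant; Issue III → appellant. The appellant must prevail on a majority of issues; overall, the appellant prevails.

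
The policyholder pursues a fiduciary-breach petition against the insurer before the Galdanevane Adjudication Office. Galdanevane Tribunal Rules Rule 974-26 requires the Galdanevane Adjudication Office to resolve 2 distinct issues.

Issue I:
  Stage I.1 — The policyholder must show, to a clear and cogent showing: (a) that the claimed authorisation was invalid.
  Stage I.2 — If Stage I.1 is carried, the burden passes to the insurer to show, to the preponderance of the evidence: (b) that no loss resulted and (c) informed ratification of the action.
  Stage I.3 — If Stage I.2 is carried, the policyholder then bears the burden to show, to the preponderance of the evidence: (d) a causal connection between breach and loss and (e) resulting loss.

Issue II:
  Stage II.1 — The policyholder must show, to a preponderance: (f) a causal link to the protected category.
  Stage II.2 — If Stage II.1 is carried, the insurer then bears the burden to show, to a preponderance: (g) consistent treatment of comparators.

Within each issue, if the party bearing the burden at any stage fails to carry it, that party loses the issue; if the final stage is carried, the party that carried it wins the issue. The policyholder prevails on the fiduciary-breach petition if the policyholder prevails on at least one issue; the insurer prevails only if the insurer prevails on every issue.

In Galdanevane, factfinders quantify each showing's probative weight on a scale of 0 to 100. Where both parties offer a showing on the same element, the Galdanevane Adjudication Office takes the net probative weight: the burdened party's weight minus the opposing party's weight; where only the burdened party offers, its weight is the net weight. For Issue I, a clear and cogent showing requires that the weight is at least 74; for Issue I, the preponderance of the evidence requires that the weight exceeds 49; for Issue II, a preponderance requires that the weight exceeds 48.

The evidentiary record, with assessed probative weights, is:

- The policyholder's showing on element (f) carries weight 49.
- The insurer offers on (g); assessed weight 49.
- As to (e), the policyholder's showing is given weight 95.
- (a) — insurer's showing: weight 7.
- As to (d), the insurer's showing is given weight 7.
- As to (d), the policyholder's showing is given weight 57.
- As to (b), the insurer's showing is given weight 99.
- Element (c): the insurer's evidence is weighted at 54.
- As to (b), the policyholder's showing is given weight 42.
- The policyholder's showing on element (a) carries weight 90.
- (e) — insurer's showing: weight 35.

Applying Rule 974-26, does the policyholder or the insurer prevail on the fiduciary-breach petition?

— Issue I —
Stage I.1 (policyholder, a clear and cogent showing, weight is at least 74): (a) net 90−7=83 ≥ 74 — meets.
  Stage I.1 is satisfied; the onus moves to the insurer.
Stage I.2 (insurer, the preponderance of the evidence, weight exceeds 49): (b) net 99−42=57 > 49 — meets; (c) 54 > 49 — meets.
  Stage I.2 carried; the burden shifts to the policyholder.
Stage I.3 (policyholder, the preponderance of the evidence, weight exceeds 49): (d) net 57−7=50 > 49 — meets; (e) net 95−35=60 > 49 — meets.
  Stage I.3 carried; the final stage is satisfied.
With every stage satisfied, the policyholder prevails on this issue.
— Issue II —
At Stage II.1 the policyholder must meet a preponderance (weight exceeds 48): on (f) the weight is 49, which does exceed 48, so (f) meets the standard.
  The policyholder carries Stage II.1; the insurer now bears the burden.
At Stage II.2 the insurer must meet a preponderance (weight exceeds 48): on (g) the weight is 49, which does exceed 48, so (g) meets the standard.
  The insurer carries the last stage.
All stages carried — the insurer prevails on this issue.
Per-issue: Issue I → policyholder; Issue II → insurer. The policyholder must prevail on at least one issue; overall, the policyholder prevails.

policyholder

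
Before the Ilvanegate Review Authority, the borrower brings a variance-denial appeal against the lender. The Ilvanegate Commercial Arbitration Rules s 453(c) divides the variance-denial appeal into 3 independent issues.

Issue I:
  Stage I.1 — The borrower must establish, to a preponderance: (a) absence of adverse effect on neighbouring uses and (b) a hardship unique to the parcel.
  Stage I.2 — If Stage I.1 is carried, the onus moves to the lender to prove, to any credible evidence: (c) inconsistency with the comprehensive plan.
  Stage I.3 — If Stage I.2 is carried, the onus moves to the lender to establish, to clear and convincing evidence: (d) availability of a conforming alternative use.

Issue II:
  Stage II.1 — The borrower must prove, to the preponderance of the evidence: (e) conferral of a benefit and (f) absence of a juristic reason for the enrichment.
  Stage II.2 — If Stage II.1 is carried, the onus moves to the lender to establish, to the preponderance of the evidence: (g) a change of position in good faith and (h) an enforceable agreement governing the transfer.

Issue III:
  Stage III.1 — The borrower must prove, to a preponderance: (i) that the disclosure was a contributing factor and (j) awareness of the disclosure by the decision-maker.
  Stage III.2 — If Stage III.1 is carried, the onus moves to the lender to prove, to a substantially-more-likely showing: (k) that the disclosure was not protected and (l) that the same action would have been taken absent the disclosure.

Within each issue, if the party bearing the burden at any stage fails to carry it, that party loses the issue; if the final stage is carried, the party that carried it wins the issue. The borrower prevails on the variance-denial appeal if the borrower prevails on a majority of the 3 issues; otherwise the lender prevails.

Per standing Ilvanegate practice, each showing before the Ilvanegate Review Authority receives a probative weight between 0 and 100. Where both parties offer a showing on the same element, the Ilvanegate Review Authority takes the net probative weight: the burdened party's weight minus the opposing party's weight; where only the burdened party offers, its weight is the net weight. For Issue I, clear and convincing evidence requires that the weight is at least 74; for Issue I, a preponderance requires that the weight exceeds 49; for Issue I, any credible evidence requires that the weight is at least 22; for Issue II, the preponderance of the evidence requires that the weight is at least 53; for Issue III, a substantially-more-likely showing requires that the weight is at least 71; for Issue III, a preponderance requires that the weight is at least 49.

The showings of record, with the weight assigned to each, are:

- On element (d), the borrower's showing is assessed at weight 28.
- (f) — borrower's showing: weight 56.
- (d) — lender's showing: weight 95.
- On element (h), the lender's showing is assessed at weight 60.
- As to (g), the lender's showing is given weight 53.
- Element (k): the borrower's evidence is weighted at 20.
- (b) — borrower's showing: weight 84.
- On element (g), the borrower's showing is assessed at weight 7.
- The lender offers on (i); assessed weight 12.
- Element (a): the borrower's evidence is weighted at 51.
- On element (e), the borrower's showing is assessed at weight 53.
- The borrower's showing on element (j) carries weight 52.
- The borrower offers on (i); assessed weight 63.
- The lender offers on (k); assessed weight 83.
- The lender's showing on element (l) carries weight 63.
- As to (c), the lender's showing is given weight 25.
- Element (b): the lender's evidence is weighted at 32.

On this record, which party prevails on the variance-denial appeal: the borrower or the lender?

borrower

— Issue I —
Stage I.1 — burden on borrower; standard: a preponderance (weight exceeds 49).
    (a): 51 > 49 [met]
    (b): 84 − 32 = 52 > 49 [met]
  The borrower carries Stage I.1; the lender now bears the burden.
Stage I.2 — burden on lender; standard: any credible evidence (weight is at least 22).
    (c): 25 ≥ 22 [met]
  All elements met. The lender retains the burden for Stage I.3.
Stage I.3 — burden on lender; standard: clear and convincing evidence (weight is at least 74).
    (d): 95 − 28 = 67 < 74 [not met]
  The lender does not carry Stage I.3.
The borrower prevails on this issue.
— Issue II —
Stage II.1 (borrower, the preponderance of the evidence, weight is at least 53): (e) 53 ≥ 53 — meets; (f) 56 ≥ 53 — meets.
  Stage II.1 carried; the burden shifts to the lender.
Stage II.2 (lender, the preponderance of the evidence, weight is at least 53): (g) net 53−7=46 < 53 — fails; (h) 60 ≥ 53 — meets.
  The lender does not carry Stage II.2.
The borrower prevails on this issue.
— Issue III —
At Stage III.1 the borrower must meet a preponderance (weight is at least 49): on (i) the weight is 63 less the opposing 12 gives net 51, ≥ 49, so (i) meets the standard; on (j) the weight is 52, which does reach 49, so (j) meets the standard.
  The borrower carries Stage III.1; the lender now bears the burden.
At Stage III.2 the lender must meet a substantially-more-likely showing (weight is at least 71): on (k) the weight is 83 less the opposing 20 gives net 63, < 71, so (k) does not meet the standard; on (l) the weight is 63, < 71, so (l) does not meet the standard.
  Not every element is met, so the lender fails to carry Stage III.2.
So the borrower prevails on this issue.
Per-issue: Issue I → borrower; Issue II → borrower; Issue III → borrower. The borrower must prevail on a majority of issues; overall, the borrower prevails.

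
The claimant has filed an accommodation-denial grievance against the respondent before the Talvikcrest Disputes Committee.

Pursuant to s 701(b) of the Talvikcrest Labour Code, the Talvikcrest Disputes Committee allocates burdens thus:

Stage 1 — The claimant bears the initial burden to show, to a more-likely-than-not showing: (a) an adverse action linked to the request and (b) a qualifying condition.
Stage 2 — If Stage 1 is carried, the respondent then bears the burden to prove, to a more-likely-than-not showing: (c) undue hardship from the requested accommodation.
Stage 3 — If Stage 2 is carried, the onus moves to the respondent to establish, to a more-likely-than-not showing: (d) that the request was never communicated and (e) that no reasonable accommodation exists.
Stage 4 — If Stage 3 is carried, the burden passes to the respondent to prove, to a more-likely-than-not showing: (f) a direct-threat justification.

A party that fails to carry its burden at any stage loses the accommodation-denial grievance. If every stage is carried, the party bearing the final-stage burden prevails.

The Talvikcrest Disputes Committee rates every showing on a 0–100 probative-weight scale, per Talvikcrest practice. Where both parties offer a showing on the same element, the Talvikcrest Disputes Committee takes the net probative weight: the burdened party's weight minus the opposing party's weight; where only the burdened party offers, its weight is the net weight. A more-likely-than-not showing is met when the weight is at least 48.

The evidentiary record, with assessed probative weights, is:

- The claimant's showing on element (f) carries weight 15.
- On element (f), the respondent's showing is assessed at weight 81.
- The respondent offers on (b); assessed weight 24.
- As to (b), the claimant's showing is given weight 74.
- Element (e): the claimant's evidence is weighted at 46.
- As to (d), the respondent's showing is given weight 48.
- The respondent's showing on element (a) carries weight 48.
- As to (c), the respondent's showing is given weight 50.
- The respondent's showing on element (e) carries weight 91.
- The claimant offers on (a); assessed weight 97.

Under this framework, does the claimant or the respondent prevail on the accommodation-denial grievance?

claimant

Stage 1 — burden on claimant; standard: a more-likely-than-not showing (weight is at least 48).
    (a): 97 − 48 = 49 ≥ 48 [met]
    (b): 74 − 24 = 50 ≥ 48 [met]
  All elements met. The burden passes to the respondent.
Stage 2 — burden on respondent; standard: a more-likely-than-not showing (weight is at least 48).
    (c): 50 ≥ 48 [met]
  Stage 2 carried; the burden remains with the respondent.
Stage 3 — burden on respondent; standard: a more-likely-than-not showing (weight is at least 48).
    (d): 48 ≥ 48 [met]
    (e): 91 − 46 = 45 < 48 [not met]
  Stage 3 not carried; the respondent fails its burden.
So the claimant prevails.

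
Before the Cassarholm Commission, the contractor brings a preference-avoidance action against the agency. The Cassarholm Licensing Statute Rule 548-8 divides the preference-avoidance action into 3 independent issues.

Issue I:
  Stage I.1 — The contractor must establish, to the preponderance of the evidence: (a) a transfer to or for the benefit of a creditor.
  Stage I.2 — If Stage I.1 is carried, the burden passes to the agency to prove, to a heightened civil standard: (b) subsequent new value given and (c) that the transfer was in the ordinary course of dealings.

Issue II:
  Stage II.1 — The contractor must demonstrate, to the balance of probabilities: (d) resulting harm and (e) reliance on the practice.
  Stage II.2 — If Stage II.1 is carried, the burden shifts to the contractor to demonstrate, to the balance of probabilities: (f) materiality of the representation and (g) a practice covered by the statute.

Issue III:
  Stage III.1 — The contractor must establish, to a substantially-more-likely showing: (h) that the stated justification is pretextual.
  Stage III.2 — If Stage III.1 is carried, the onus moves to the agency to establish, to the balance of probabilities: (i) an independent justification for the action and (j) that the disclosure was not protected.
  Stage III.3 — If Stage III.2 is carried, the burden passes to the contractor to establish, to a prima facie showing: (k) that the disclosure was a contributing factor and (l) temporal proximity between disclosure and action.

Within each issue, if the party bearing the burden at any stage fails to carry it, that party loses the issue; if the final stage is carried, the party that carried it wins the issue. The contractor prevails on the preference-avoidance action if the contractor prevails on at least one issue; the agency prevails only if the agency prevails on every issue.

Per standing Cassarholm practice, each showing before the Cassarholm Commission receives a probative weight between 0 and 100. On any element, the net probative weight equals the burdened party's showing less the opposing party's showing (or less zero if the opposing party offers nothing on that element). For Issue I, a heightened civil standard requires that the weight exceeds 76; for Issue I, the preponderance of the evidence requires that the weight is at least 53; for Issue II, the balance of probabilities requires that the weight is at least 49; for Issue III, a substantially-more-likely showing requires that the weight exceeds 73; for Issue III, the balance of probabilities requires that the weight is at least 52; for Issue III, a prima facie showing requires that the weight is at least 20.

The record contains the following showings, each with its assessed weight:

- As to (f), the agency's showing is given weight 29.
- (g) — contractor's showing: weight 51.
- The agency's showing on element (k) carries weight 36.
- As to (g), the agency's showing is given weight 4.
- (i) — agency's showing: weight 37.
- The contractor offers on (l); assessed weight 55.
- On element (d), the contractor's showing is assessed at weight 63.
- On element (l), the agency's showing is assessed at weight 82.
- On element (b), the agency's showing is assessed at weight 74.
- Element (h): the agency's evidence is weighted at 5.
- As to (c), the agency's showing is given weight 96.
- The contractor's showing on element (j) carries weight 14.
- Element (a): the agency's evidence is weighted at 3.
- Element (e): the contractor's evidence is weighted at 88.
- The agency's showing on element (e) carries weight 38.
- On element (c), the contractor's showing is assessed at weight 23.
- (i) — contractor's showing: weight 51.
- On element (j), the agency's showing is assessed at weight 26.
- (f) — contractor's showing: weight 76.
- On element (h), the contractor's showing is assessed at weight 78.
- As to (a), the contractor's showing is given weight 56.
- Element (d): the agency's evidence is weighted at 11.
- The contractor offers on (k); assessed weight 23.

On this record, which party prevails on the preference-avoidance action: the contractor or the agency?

— Issue I —
Stage I.1 (contractor, the preponderance of the evidence, weight is at least 53): (a) net 56−3=53 ≥ 53 — meets.
  All elements met. The burden passes to the agency.
Stage I.2 (agency, a heightened civil standard, weight exceeds 76): (b) 74 ≤ 76 — fails; (c) net 96−23=73 ≤ 76 — fails.
  The agency does not carry Stage I.2.
The analysis ends at Stage I.2; the contractor prevails on this issue.
— Issue II —
Stage II.1 (contractor, the balance of probabilities, weight is at least 49): (d) net 63−11=52 ≥ 49 — meets; (e) net 88−38=50 ≥ 49 — meets.
  Stage II.1 carried; the burden remains with the contractor.
Stage II.2 (contractor, the balance of probabilities, weight is at least 49): (f) net 76−29=47 < 49 — fails; (g) net 51−4=47 < 49 — fails.
  Stage II.2 not carried; the contractor fails its burden.
The agency prevails on this issue.
— Issue III —
At Stage III.1 the contractor must meet a substantially-more-likely showing (weight exceeds 73): on (h) the weight is 78 less the opposing 5 gives net 73, ≤ 73, so (h) does not meet the standard.
  Stage III.1 not carried; the contractor fails its burden.
So the agency prevails on this issue.
Per-issue: Issue I → contractor; Issue II → agency; Issue III → agency. The contractor must prevail on at least one issue; overall, the contractor prevails.

contractor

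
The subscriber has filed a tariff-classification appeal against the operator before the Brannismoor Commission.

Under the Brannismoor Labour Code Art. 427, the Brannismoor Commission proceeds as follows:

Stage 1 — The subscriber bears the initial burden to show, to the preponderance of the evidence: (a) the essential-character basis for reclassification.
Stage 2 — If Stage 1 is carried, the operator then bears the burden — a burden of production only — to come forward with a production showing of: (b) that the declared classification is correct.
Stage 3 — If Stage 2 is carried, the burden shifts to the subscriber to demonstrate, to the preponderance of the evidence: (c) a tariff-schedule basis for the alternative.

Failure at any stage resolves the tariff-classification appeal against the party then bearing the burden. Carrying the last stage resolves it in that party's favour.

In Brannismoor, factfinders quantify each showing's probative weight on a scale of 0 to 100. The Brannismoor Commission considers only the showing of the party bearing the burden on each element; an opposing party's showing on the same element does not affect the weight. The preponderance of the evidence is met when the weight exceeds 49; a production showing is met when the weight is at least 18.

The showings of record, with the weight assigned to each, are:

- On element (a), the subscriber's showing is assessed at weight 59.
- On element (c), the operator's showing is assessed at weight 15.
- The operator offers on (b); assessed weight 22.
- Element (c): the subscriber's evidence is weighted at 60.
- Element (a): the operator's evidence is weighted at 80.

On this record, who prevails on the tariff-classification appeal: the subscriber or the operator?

subscriber

At Stage 1 the subscriber must meet the preponderance of the evidence (weight exceeds 49): on (a) the weight is 59 (the operator's 80 is given no effect), > 49, so (a) meets the standard.
  Stage 1 carried; the burden shifts to the operator.
At Stage 2 the operator must meet a production showing (weight is at least 18): on (b) the weight is 22, ≥ 18, so (b) meets the standard.
  All elements met. The burden passes to the subscriber.
At Stage 3 the subscriber must meet the preponderance of the evidence (weight exceeds 49): on (c) the weight is 60 (the operator's 15 is given no effect), which does exceed 49, so (c) meets the standard.
  The subscriber carries the last stage.
Every stage carried; the subscriber prevails.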